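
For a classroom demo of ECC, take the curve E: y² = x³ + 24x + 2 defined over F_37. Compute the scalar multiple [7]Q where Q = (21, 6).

Double-and-add on 7 = (111)₂. Start with Q = (21, 6) for the leading 1-bit.
double: tangent at (21, 6): λ = (3·21² + 24)/(2·6) ≡ 15/12. 12⁻¹ ≡ 34 (mod 37) since 12·34 = 408 ≡ 1, so λ ≡ 15·34 ≡ 29.
  x = λ² - 21 - 21 = 841 - 42 ≡ 22; y = λ·(21 - 22) - 6 ≡ 2. → (22, 2)
add Q: (22, 2) + (21, 6). λ = (6 - 2)/(21 - 22) ≡ 4/36 mod 37. 36⁻¹ ≡ 36 (mod 37) since 36·36 = 1296 ≡ 1, so λ ≡ 33.
  x = λ² - 22 - 21 = 1089 - 43 ≡ 10; y = λ·(22 - 10) - 2 ≡ 24. → (10, 24)
double: tangent at (10, 24): λ = (3·10² + 24)/(2·24) ≡ 28/11. 11⁻¹ ≡ 27 (mod 37), so λ ≡ 28·27 ≡ 16.
  x = λ² - 10 - 10 = 256 - 20 ≡ 14; y = λ·(10 - 14) - 24 ≡ 23. → (14, 23)
add Q: (14, 23) + (21, 6). λ = (6 - 23)/(21 - 14) ≡ 20/7 mod 37. 7⁻¹ ≡ 16 (mod 37) since 7·16 = 112 ≡ 1, so λ ≡ 24.
  x = λ² - 14 - 21 = 576 - 35 ≡ 23; y = λ·(14 - 23) - 23 ≡ 20. → (23, 20)

(23, 20)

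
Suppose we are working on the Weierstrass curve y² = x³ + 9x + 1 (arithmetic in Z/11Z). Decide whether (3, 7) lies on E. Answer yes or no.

y² = 7² ≡ 5; x³ + 9x + 1 = 55 ≡ 0 (mod 11). 5 ≠ 0.

no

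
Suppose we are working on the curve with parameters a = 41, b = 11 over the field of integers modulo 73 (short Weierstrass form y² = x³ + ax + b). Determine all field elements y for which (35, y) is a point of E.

x³ + 41x + 11 = 44321 ≡ 10 (mod 73).
10 is a non-residue mod 73; no y exists.

none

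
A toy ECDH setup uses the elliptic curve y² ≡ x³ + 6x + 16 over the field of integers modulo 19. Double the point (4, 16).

tangent at (4, 16): λ = (3·4² + 6)/(2·16) ≡ 16/13. 13⁻¹ ≡ 3 (mod 19) since 13·3 = 39 ≡ 1, so λ ≡ 16·3 ≡ 10.
  x = λ² - 4 - 4 = 100 - 8 ≡ 16; y = λ·(4 - 16) - 16 ≡ 16. → (16, 16)

(16, 16)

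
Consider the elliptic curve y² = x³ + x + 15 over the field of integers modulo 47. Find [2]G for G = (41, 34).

tangent at (41, 34): λ = (3·41² + 1)/(2·34) ≡ 15/21. 21⁻¹ ≡ 9 (mod 47), so λ ≡ 15·9 ≡ 41.
  x = λ² - 41 - 41 = 1681 - 82 ≡ 1; y = λ·(41 - 1) - 34 ≡ 8. → (1, 8)

(1, 8)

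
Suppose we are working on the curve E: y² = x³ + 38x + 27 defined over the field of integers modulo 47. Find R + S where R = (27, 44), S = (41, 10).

(6, 46)

(27, 44) + (41, 10). λ = (10 - 44)/(41 - 27) ≡ 13/14 mod 47. 14⁻¹ ≡ 37 (mod 47), so λ ≡ 11.
  x = λ² - 27 - 41 = 121 - 68 ≡ 6; y = λ·(27 - 6) - 44 ≡ 46. → (6, 46)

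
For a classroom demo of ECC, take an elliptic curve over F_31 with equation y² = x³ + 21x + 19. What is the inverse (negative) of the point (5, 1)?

(5, 30)

-(5, 1) = (5, -1 mod 31) = (5, 30).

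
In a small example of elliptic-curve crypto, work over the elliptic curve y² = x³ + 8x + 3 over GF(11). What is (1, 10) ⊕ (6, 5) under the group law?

(5, 5)

(1, 10) + (6, 5). λ = (5 - 10)/(6 - 1) ≡ 6/5 mod 11. 5⁻¹ ≡ 9 (mod 11) since 5·9 = 45 ≡ 1, so λ ≡ 10.
  x = λ² - 1 - 6 = 100 - 7 ≡ 5; y = λ·(1 - 5) - 10 ≡ 5. → (5, 5)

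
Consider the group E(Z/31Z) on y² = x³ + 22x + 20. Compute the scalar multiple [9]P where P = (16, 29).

Repeated addition: build up to 9P.
2P: tangent at (16, 29): λ = (3·16² + 22)/(2·29) ≡ 15/27. 27⁻¹ ≡ 23 (mod 31), so λ ≡ 15·23 ≡ 4.
  x = λ² - 16 - 16 = 16 - 32 ≡ 15; y = λ·(16 - 15) - 29 ≡ 6. → (15, 6)
3P: (15, 6) + (16, 29). λ = (29 - 6)/(16 - 15) ≡ 23/1 mod 31. 1⁻¹ ≡ 1 (mod 31) since 1·1 = 1 ≡ 1, so λ ≡ 23.
  x = λ² - 15 - 16 = 529 - 31 ≡ 2; y = λ·(15 - 2) - 6 ≡ 14. → (2, 14)
4P: (2, 14) + (16, 29). λ = (29 - 14)/(16 - 2) ≡ 15/14 mod 31. 14⁻¹ ≡ 20 (mod 31), so λ ≡ 21.
  x = λ² - 2 - 16 = 441 - 18 ≡ 20; y = λ·(2 - 20) - 14 ≡ 11. → (20, 11)
5P: (20, 11) + (16, 29). λ = (29 - 11)/(16 - 20) ≡ 18/27 mod 31. 27⁻¹ ≡ 23 (mod 31), so λ ≡ 11.
  x = λ² - 20 - 16 = 121 - 36 ≡ 23; y = λ·(20 - 23) - 11 ≡ 18. → (23, 18)
6P: (23, 18) + (16, 29). λ = (29 - 18)/(16 - 23) ≡ 11/24 mod 31. 24⁻¹ ≡ 22 (mod 31), so λ ≡ 25.
  x = λ² - 23 - 16 = 625 - 39 ≡ 28; y = λ·(23 - 28) - 18 ≡ 12. → (28, 12)
7P: (28, 12) + (16, 29). λ = (29 - 12)/(16 - 28) ≡ 17/19 mod 31. 19⁻¹ ≡ 18 (mod 31), so λ ≡ 27.
  x = λ² - 28 - 16 = 729 - 44 ≡ 3; y = λ·(28 - 3) - 12 ≡ 12. → (3, 12)
8P: (3, 12) + (16, 29). λ = (29 - 12)/(16 - 3) ≡ 17/13 mod 31. 13⁻¹ ≡ 12 (mod 31), so λ ≡ 18.
  x = λ² - 3 - 16 = 324 - 19 ≡ 26; y = λ·(3 - 26) - 12 ≡ 8. → (26, 8)
9P: (26, 8) + (16, 29). λ = (29 - 8)/(16 - 26) ≡ 21/21 mod 31. 21⁻¹ ≡ 3 (mod 31) since 21·3 = 63 ≡ 1, so λ ≡ 1.
  x = λ² - 26 - 16 = 1 - 42 ≡ 21; y = λ·(26 - 21) - 8 ≡ 28. → (21, 28)

(21, 28)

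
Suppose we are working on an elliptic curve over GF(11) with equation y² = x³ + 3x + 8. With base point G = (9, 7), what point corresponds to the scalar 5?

Repeated addition: build up to 5G.
2G: tangent at (9, 7): λ = (3·9² + 3)/(2·7) ≡ 4/3. 3⁻¹ ≡ 4 (mod 11) since 3·4 = 12 ≡ 1, so λ ≡ 4·4 ≡ 5.
  x = λ² - 9 - 9 = 25 - 18 ≡ 7; y = λ·(9 - 7) - 7 ≡ 3. → (7, 3)
3G: (7, 3) + (9, 7). λ = (7 - 3)/(9 - 7) ≡ 4/2 mod 11. 2⁻¹ ≡ 6 (mod 11) since 2·6 = 12 ≡ 1, so λ ≡ 2.
  x = λ² - 7 - 9 = 4 - 16 ≡ 10; y = λ·(7 - 10) - 3 ≡ 2. → (10, 2)
4G: (10, 2) + (9, 7). λ = (7 - 2)/(9 - 10) ≡ 5/10 mod 11. 10⁻¹ ≡ 10 (mod 11), so λ ≡ 6.
  x = λ² - 10 - 9 = 36 - 19 ≡ 6; y = λ·(10 - 6) - 2 ≡ 0. → (6, 0)
5G: (6, 0) + (9, 7). λ = (7 - 0)/(9 - 6) ≡ 7/3 mod 11. 3⁻¹ ≡ 4 (mod 11), so λ ≡ 6.
  x = λ² - 6 - 9 = 36 - 15 ≡ 10; y = λ·(6 - 10) - 0 ≡ 9. → (10, 9)

(10, 9)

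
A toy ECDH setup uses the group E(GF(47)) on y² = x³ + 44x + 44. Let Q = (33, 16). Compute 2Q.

tangent at (33, 16): λ = (3·33² + 44)/(2·16) ≡ 21/32. 32⁻¹ ≡ 25 (mod 47), so λ ≡ 21·25 ≡ 8.
  x = λ² - 33 - 33 = 64 - 66 ≡ 45; y = λ·(33 - 45) - 16 ≡ 29. → (45, 29)

(45, 29)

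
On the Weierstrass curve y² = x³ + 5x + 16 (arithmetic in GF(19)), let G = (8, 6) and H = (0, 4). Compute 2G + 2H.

First 2G:
Repeated addition: build up to 2G.
2G: tangent at (8, 6): λ = (3·8² + 5)/(2·6) ≡ 7/12. 12⁻¹ ≡ 8 (mod 19), so λ ≡ 7·8 ≡ 18.
  x = λ² - 8 - 8 = 324 - 16 ≡ 4; y = λ·(8 - 4) - 6 ≡ 9. → (4, 9)
2G = (4, 9).
Next 2H:
Repeated addition: build up to 2H.
2H: tangent at (0, 4): λ = (3·0² + 5)/(2·4) ≡ 5/8. 8⁻¹ ≡ 12 (mod 19) since 8·12 = 96 ≡ 1, so λ ≡ 5·12 ≡ 3.
  x = λ² - 0 - 0 = 9 - 0 ≡ 9; y = λ·(0 - 9) - 4 ≡ 7. → (9, 7)
2H = (9, 7).
Finally 2G + 2H:
(4, 9) + (9, 7). λ = (7 - 9)/(9 - 4) ≡ 17/5 mod 19. 5⁻¹ ≡ 4 (mod 19), so λ ≡ 11.
  x = λ² - 4 - 9 = 121 - 13 ≡ 13; y = λ·(4 - 13) - 9 ≡ 6. → (13, 6)

(13, 6)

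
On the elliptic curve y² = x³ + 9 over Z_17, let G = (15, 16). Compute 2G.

tangent at (15, 16): λ = (3·15² + 0)/(2·16) ≡ 12/15. 15⁻¹ ≡ 8 (mod 17), so λ ≡ 12·8 ≡ 11.
  x = λ² - 15 - 15 = 121 - 30 ≡ 6; y = λ·(15 - 6) - 16 ≡ 15. → (6, 15)

(6, 15)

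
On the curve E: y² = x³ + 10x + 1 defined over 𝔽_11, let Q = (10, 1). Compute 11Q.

(10, 1)

Double-and-add on 11 = (1011)₂. Start with Q = (10, 1) for the leading 1-bit.
double: tangent at (10, 1): λ = (3·10² + 10)/(2·1) ≡ 2/2. 2⁻¹ ≡ 6 (mod 11), so λ ≡ 2·6 ≡ 1.
  x = λ² - 10 - 10 = 1 - 20 ≡ 3; y = λ·(10 - 3) - 1 ≡ 6. → (3, 6)
double: tangent at (3, 6): λ = (3·3² + 10)/(2·6) ≡ 4/1. 1⁻¹ ≡ 1 (mod 11) since 1·1 = 1 ≡ 1, so λ ≡ 4·1 ≡ 4.
  x = λ² - 3 - 3 = 16 - 6 ≡ 10; y = λ·(3 - 10) - 6 ≡ 10. → (10, 10)
add Q: (10, 10) + (10, 1): same x and y₁ ≡ -y₂, so the sum is O.
double: O + O = O (identity).
add Q: O + (10, 1) = (10, 1) (identity).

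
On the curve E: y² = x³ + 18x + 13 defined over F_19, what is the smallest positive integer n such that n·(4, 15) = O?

8

2P: tangent at (4, 15): λ = (3·4² + 18)/(2·15) ≡ 9/11. 11⁻¹ ≡ 7 (mod 19), so λ ≡ 9·7 ≡ 6.
  x = λ² - 4 - 4 = 36 - 8 ≡ 9; y = λ·(4 - 9) - 15 ≡ 12. → (9, 12)
3P: (9, 12) + (4, 15). λ = (15 - 12)/(4 - 9) ≡ 3/14 mod 19. 14⁻¹ ≡ 15 (mod 19), so λ ≡ 7.
  x = λ² - 9 - 4 = 49 - 13 ≡ 17; y = λ·(9 - 17) - 12 ≡ 8. → (17, 8)
4P: (17, 8) + (4, 15). λ = (15 - 8)/(4 - 17) ≡ 7/6 mod 19. 6⁻¹ ≡ 16 (mod 19) since 6·16 = 96 ≡ 1, so λ ≡ 17.
  x = λ² - 17 - 4 = 289 - 21 ≡ 2; y = λ·(17 - 2) - 8 ≡ 0. → (2, 0)
5P: (2, 0) + (4, 15). λ = (15 - 0)/(4 - 2) ≡ 15/2 mod 19. 2⁻¹ ≡ 10 (mod 19) since 2·10 = 20 ≡ 1, so λ ≡ 17.
  x = λ² - 2 - 4 = 289 - 6 ≡ 17; y = λ·(2 - 17) - 0 ≡ 11. → (17, 11)
6P: (17, 11) + (4, 15). λ = (15 - 11)/(4 - 17) ≡ 4/6 mod 19. 6⁻¹ ≡ 16 (mod 19), so λ ≡ 7.
  x = λ² - 17 - 4 = 49 - 21 ≡ 9; y = λ·(17 - 9) - 11 ≡ 7. → (9, 7)
7P: (9, 7) + (4, 15). λ = (15 - 7)/(4 - 9) ≡ 8/14 mod 19. 14⁻¹ ≡ 15 (mod 19) since 14·15 = 210 ≡ 1, so λ ≡ 6.
  x = λ² - 9 - 4 = 36 - 13 ≡ 4; y = λ·(9 - 4) - 7 ≡ 4. → (4, 4)
8P: (4, 4) + (4, 15): same x and y₁ ≡ -y₂, so the sum is O.
8P = O, so the order is 8.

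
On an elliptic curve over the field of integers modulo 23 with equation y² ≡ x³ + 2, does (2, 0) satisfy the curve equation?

no

y² = 0² ≡ 0; x³ + 0x + 2 = 10 ≡ 10 (mod 23). 0 ≠ 10.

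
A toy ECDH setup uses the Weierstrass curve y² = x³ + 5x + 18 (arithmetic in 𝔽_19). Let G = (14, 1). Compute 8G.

(14, 18)

Double-and-add on 8 = (1000)₂. Start with G = (14, 1) for the leading 1-bit.
double: tangent at (14, 1): λ = (3·14² + 5)/(2·1) ≡ 4/2. 2⁻¹ ≡ 10 (mod 19) since 2·10 = 20 ≡ 1, so λ ≡ 4·10 ≡ 2.
  x = λ² - 14 - 14 = 4 - 28 ≡ 14; y = λ·(14 - 14) - 1 ≡ 18. → (14, 18)
double: tangent at (14, 18): λ = (3·14² + 5)/(2·18) ≡ 4/17. 17⁻¹ ≡ 9 (mod 19) since 17·9 = 153 ≡ 1, so λ ≡ 4·9 ≡ 17.
  x = λ² - 14 - 14 = 289 - 28 ≡ 14; y = λ·(14 - 14) - 18 ≡ 1. → (14, 1)
double: tangent at (14, 1): λ = (3·14² + 5)/(2·1) ≡ 4/2. 2⁻¹ ≡ 10 (mod 19) since 2·10 = 20 ≡ 1, so λ ≡ 4·10 ≡ 2.
  x = λ² - 14 - 14 = 4 - 28 ≡ 14; y = λ·(14 - 14) - 1 ≡ 18. → (14, 18)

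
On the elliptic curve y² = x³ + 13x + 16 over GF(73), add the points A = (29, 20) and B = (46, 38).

(36, 37)

(29, 20) + (46, 38). λ = (38 - 20)/(46 - 29) ≡ 18/17 mod 73. 17⁻¹ ≡ 43 (mod 73), so λ ≡ 44.
  x = λ² - 29 - 46 = 1936 - 75 ≡ 36; y = λ·(29 - 36) - 20 ≡ 37. → (36, 37)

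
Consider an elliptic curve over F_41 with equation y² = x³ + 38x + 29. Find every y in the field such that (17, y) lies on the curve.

none

x³ + 38x + 29 = 5588 ≡ 12 (mod 41).
12 is a non-residue mod 41; no y exists.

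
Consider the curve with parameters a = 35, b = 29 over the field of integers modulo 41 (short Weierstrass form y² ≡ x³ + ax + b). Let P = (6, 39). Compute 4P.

(31, 14)

Double-and-add on 4 = (100)₂. Start with P = (6, 39) for the leading 1-bit.
double: tangent at (6, 39): λ = (3·6² + 35)/(2·39) ≡ 20/37. 37⁻¹ ≡ 10 (mod 41), so λ ≡ 20·10 ≡ 36.
  x = λ² - 6 - 6 = 1296 - 12 ≡ 13; y = λ·(6 - 13) - 39 ≡ 37. → (13, 37)
double: tangent at (13, 37): λ = (3·13² + 35)/(2·37) ≡ 9/33. 33⁻¹ ≡ 5 (mod 41), so λ ≡ 9·5 ≡ 4.
  x = λ² - 13 - 13 = 16 - 26 ≡ 31; y = λ·(13 - 31) - 37 ≡ 14. → (31, 14)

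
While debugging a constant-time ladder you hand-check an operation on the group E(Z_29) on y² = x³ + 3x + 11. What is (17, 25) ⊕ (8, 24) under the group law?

(17, 25) + (8, 24). λ = (24 - 25)/(8 - 17) ≡ 28/20 mod 29. 20⁻¹ ≡ 16 (mod 29) since 20·16 = 320 ≡ 1, so λ ≡ 13.
  x = λ² - 17 - 8 = 169 - 25 ≡ 28; y = λ·(17 - 28) - 25 ≡ 6. → (28, 6)

(28, 6)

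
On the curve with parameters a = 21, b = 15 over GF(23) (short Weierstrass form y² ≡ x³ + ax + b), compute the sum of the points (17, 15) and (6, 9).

(17, 15) + (6, 9). λ = (9 - 15)/(6 - 17) ≡ 17/12 mod 23. 12⁻¹ ≡ 2 (mod 23), so λ ≡ 11.
  x = λ² - 17 - 6 = 121 - 23 ≡ 6; y = λ·(17 - 6) - 15 ≡ 14. → (6, 14)

(6, 14)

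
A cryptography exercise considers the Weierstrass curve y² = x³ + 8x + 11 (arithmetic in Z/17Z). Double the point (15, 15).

(12, 4)

tangent at (15, 15): λ = (3·15² + 8)/(2·15) ≡ 3/13. 13⁻¹ ≡ 4 (mod 17) since 13·4 = 52 ≡ 1, so λ ≡ 3·4 ≡ 12.
  x = λ² - 15 - 15 = 144 - 30 ≡ 12; y = λ·(15 - 12) - 15 ≡ 4. → (12, 4)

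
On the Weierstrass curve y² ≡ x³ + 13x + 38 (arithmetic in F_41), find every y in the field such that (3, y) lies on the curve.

none

x³ + 13x + 38 = 104 ≡ 22 (mod 41).
22 is a non-residue mod 41; no y exists.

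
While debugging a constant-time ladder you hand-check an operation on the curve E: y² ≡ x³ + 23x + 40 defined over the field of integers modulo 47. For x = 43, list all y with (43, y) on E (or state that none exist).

5, 42

x³ + 23x + 40 = 80536 ≡ 25 (mod 47).
Square roots of 25 mod 47: 5 and 42 (since 5² = 25 ≡ 25).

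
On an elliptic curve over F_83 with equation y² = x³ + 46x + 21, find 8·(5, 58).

Write P = (5, 58).
Repeated addition: build up to 8P.
2P: tangent at (5, 58): λ = (3·5² + 46)/(2·58) ≡ 38/33. 33⁻¹ ≡ 78 (mod 83) since 33·78 = 2574 ≡ 1, so λ ≡ 38·78 ≡ 59.
  x = λ² - 5 - 5 = 3481 - 10 ≡ 68; y = λ·(5 - 68) - 58 ≡ 43. → (68, 43)
3P: (68, 43) + (5, 58). λ = (58 - 43)/(5 - 68) ≡ 15/20 mod 83. 20⁻¹ ≡ 54 (mod 83), so λ ≡ 63.
  x = λ² - 68 - 5 = 3969 - 73 ≡ 78; y = λ·(68 - 78) - 43 ≡ 74. → (78, 74)
4P: (78, 74) + (5, 58). λ = (58 - 74)/(5 - 78) ≡ 67/10 mod 83. 10⁻¹ ≡ 25 (mod 83), so λ ≡ 15.
  x = λ² - 78 - 5 = 225 - 83 ≡ 59; y = λ·(78 - 59) - 74 ≡ 45. → (59, 45)
5P: (59, 45) + (5, 58). λ = (58 - 45)/(5 - 59) ≡ 13/29 mod 83. 29⁻¹ ≡ 63 (mod 83) since 29·63 = 1827 ≡ 1, so λ ≡ 72.
  x = λ² - 59 - 5 = 5184 - 64 ≡ 57; y = λ·(59 - 57) - 45 ≡ 16. → (57, 16)
6P: (57, 16) + (5, 58). λ = (58 - 16)/(5 - 57) ≡ 42/31 mod 83. 31⁻¹ ≡ 75 (mod 83), so λ ≡ 79.
  x = λ² - 57 - 5 = 6241 - 62 ≡ 37; y = λ·(57 - 37) - 16 ≡ 70. → (37, 70)
7P: (37, 70) + (5, 58). λ = (58 - 70)/(5 - 37) ≡ 71/51 mod 83. 51⁻¹ ≡ 70 (mod 83) since 51·70 = 3570 ≡ 1, so λ ≡ 73.
  x = λ² - 37 - 5 = 5329 - 42 ≡ 58; y = λ·(37 - 58) - 70 ≡ 57. → (58, 57)
8P: (58, 57) + (5, 58). λ = (58 - 57)/(5 - 58) ≡ 1/30 mod 83. 30⁻¹ ≡ 36 (mod 83), so λ ≡ 36.
  x = λ² - 58 - 5 = 1296 - 63 ≡ 71; y = λ·(58 - 71) - 57 ≡ 56. → (71, 56)

(71, 56)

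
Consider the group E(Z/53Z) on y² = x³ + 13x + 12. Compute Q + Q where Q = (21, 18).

(5, 34)

tangent at (21, 18): λ = (3·21² + 13)/(2·18) ≡ 11/36. 36⁻¹ ≡ 28 (mod 53), so λ ≡ 11·28 ≡ 43.
  x = λ² - 21 - 21 = 1849 - 42 ≡ 5; y = λ·(21 - 5) - 18 ≡ 34. → (5, 34)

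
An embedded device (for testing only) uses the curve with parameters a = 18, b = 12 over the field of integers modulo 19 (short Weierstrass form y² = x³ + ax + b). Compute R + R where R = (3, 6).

(14, 5)

tangent at (3, 6): λ = (3·3² + 18)/(2·6) ≡ 7/12. 12⁻¹ ≡ 8 (mod 19), so λ ≡ 7·8 ≡ 18.
  x = λ² - 3 - 3 = 324 - 6 ≡ 14; y = λ·(3 - 14) - 6 ≡ 5. → (14, 5)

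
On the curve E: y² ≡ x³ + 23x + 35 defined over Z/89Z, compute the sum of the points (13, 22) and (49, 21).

(11, 62)

(13, 22) + (49, 21). λ = (21 - 22)/(49 - 13) ≡ 88/36 mod 89. 36⁻¹ ≡ 47 (mod 89), so λ ≡ 42.
  x = λ² - 13 - 49 = 1764 - 62 ≡ 11; y = λ·(13 - 11) - 22 ≡ 62. → (11, 62)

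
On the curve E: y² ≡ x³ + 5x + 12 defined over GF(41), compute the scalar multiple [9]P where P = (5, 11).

Repeated addition: build up to 9P.
2P: tangent at (5, 11): λ = (3·5² + 5)/(2·11) ≡ 39/22. 22⁻¹ ≡ 28 (mod 41), so λ ≡ 39·28 ≡ 26.
  x = λ² - 5 - 5 = 676 - 10 ≡ 10; y = λ·(5 - 10) - 11 ≡ 23. → (10, 23)
3P: (10, 23) + (5, 11). λ = (11 - 23)/(5 - 10) ≡ 29/36 mod 41. 36⁻¹ ≡ 8 (mod 41), so λ ≡ 27.
  x = λ² - 10 - 5 = 729 - 15 ≡ 17; y = λ·(10 - 17) - 23 ≡ 34. → (17, 34)
4P: (17, 34) + (5, 11). λ = (11 - 34)/(5 - 17) ≡ 18/29 mod 41. 29⁻¹ ≡ 17 (mod 41), so λ ≡ 19.
  x = λ² - 17 - 5 = 361 - 22 ≡ 11; y = λ·(17 - 11) - 34 ≡ 39. → (11, 39)
5P: (11, 39) + (5, 11). λ = (11 - 39)/(5 - 11) ≡ 13/35 mod 41. 35⁻¹ ≡ 34 (mod 41), so λ ≡ 32.
  x = λ² - 11 - 5 = 1024 - 16 ≡ 24; y = λ·(11 - 24) - 39 ≡ 37. → (24, 37)
6P: (24, 37) + (5, 11). λ = (11 - 37)/(5 - 24) ≡ 15/22 mod 41. 22⁻¹ ≡ 28 (mod 41), so λ ≡ 10.
  x = λ² - 24 - 5 = 100 - 29 ≡ 30; y = λ·(24 - 30) - 37 ≡ 26. → (30, 26)
7P: (30, 26) + (5, 11). λ = (11 - 26)/(5 - 30) ≡ 26/16 mod 41. 16⁻¹ ≡ 18 (mod 41), so λ ≡ 17.
  x = λ² - 30 - 5 = 289 - 35 ≡ 8; y = λ·(30 - 8) - 26 ≡ 20. → (8, 20)
8P: (8, 20) + (5, 11). λ = (11 - 20)/(5 - 8) ≡ 32/38 mod 41. 38⁻¹ ≡ 27 (mod 41), so λ ≡ 3.
  x = λ² - 8 - 5 = 9 - 13 ≡ 37; y = λ·(8 - 37) - 20 ≡ 16. → (37, 16)
9P: (37, 16) + (5, 11). λ = (11 - 16)/(5 - 37) ≡ 36/9 mod 41. 9⁻¹ ≡ 32 (mod 41), so λ ≡ 4.
  x = λ² - 37 - 5 = 16 - 42 ≡ 15; y = λ·(37 - 15) - 16 ≡ 31. → (15, 31)

(15, 31)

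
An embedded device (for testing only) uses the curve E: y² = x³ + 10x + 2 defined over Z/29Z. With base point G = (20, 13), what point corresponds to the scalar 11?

Repeated addition: build up to 11G.
2G: tangent at (20, 13): λ = (3·20² + 10)/(2·13) ≡ 21/26. 26⁻¹ ≡ 19 (mod 29), so λ ≡ 21·19 ≡ 22.
  x = λ² - 20 - 20 = 484 - 40 ≡ 9; y = λ·(20 - 9) - 13 ≡ 26. → (9, 26)
3G: (9, 26) + (20, 13). λ = (13 - 26)/(20 - 9) ≡ 16/11 mod 29. 11⁻¹ ≡ 8 (mod 29) since 11·8 = 88 ≡ 1, so λ ≡ 12.
  x = λ² - 9 - 20 = 144 - 29 ≡ 28; y = λ·(9 - 28) - 26 ≡ 7. → (28, 7)
4G: (28, 7) + (20, 13). λ = (13 - 7)/(20 - 28) ≡ 6/21 mod 29. 21⁻¹ ≡ 18 (mod 29) since 21·18 = 378 ≡ 1, so λ ≡ 21.
  x = λ² - 28 - 20 = 441 - 48 ≡ 16; y = λ·(28 - 16) - 7 ≡ 13. → (16, 13)
5G: (16, 13) + (20, 13). λ = (13 - 13)/(20 - 16) ≡ 0/4 mod 29. 4⁻¹ ≡ 22 (mod 29), so λ ≡ 0.
  x = λ² - 16 - 20 = 0 - 36 ≡ 22; y = λ·(16 - 22) - 13 ≡ 16. → (22, 16)
6G: (22, 16) + (20, 13). λ = (13 - 16)/(20 - 22) ≡ 26/27 mod 29. 27⁻¹ ≡ 14 (mod 29), so λ ≡ 16.
  x = λ² - 22 - 20 = 256 - 42 ≡ 11; y = λ·(22 - 11) - 16 ≡ 15. → (11, 15)
7G: (11, 15) + (20, 13). λ = (13 - 15)/(20 - 11) ≡ 27/9 mod 29. 9⁻¹ ≡ 13 (mod 29), so λ ≡ 3.
  x = λ² - 11 - 20 = 9 - 31 ≡ 7; y = λ·(11 - 7) - 15 ≡ 26. → (7, 26)
8G: (7, 26) + (20, 13). λ = (13 - 26)/(20 - 7) ≡ 16/13 mod 29. 13⁻¹ ≡ 9 (mod 29), so λ ≡ 28.
  x = λ² - 7 - 20 = 784 - 27 ≡ 3; y = λ·(7 - 3) - 26 ≡ 28. → (3, 28)
9G: (3, 28) + (20, 13). λ = (13 - 28)/(20 - 3) ≡ 14/17 mod 29. 17⁻¹ ≡ 12 (mod 29), so λ ≡ 23.
  x = λ² - 3 - 20 = 529 - 23 ≡ 13; y = λ·(3 - 13) - 28 ≡ 3. → (13, 3)
10G: (13, 3) + (20, 13). λ = (13 - 3)/(20 - 13) ≡ 10/7 mod 29. 7⁻¹ ≡ 25 (mod 29), so λ ≡ 18.
  x = λ² - 13 - 20 = 324 - 33 ≡ 1; y = λ·(13 - 1) - 3 ≡ 10. → (1, 10)
11G: (1, 10) + (20, 13). λ = (13 - 10)/(20 - 1) ≡ 3/19 mod 29. 19⁻¹ ≡ 26 (mod 29) since 19·26 = 494 ≡ 1, so λ ≡ 20.
  x = λ² - 1 - 20 = 400 - 21 ≡ 2; y = λ·(1 - 2) - 10 ≡ 28. → (2, 28)

(2, 28)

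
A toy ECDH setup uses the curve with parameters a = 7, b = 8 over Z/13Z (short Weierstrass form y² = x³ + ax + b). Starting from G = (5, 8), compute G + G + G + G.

Repeated addition: build up to 4G.
2G: tangent at (5, 8): λ = (3·5² + 7)/(2·8) ≡ 4/3. 3⁻¹ ≡ 9 (mod 13) since 3·9 = 27 ≡ 1, so λ ≡ 4·9 ≡ 10.
  x = λ² - 5 - 5 = 100 - 10 ≡ 12; y = λ·(5 - 12) - 8 ≡ 0. → (12, 0)
3G: (12, 0) + (5, 8). λ = (8 - 0)/(5 - 12) ≡ 8/6 mod 13. 6⁻¹ ≡ 11 (mod 13) since 6·11 = 66 ≡ 1, so λ ≡ 10.
  x = λ² - 12 - 5 = 100 - 17 ≡ 5; y = λ·(12 - 5) - 0 ≡ 5. → (5, 5)
4G: (5, 5) + (5, 8): same x and y₁ ≡ -y₂, so the sum is the point at infinity.

O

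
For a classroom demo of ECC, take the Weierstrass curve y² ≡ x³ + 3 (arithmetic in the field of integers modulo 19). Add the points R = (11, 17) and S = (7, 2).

(11, 17) + (7, 2). λ = (2 - 17)/(7 - 11) ≡ 4/15 mod 19. 15⁻¹ ≡ 14 (mod 19), so λ ≡ 18.
  x = λ² - 11 - 7 = 324 - 18 ≡ 2; y = λ·(11 - 2) - 17 ≡ 12. → (2, 12)

(2, 12)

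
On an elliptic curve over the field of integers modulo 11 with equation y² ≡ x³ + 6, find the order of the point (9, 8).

12

2P: tangent at (9, 8): λ = (3·9² + 0)/(2·8) ≡ 1/5. 5⁻¹ ≡ 9 (mod 11), so λ ≡ 1·9 ≡ 9.
  x = λ² - 9 - 9 = 81 - 18 ≡ 8; y = λ·(9 - 8) - 8 ≡ 1. → (8, 1)
3P: (8, 1) + (9, 8). λ = (8 - 1)/(9 - 8) ≡ 7/1 mod 11. 1⁻¹ ≡ 1 (mod 11) since 1·1 = 1 ≡ 1, so λ ≡ 7.
  x = λ² - 8 - 9 = 49 - 17 ≡ 10; y = λ·(8 - 10) - 1 ≡ 7. → (10, 7)
4P: (10, 7) + (9, 8). λ = (8 - 7)/(9 - 10) ≡ 1/10 mod 11. 10⁻¹ ≡ 10 (mod 11) since 10·10 = 100 ≡ 1, so λ ≡ 10.
  x = λ² - 10 - 9 = 100 - 19 ≡ 4; y = λ·(10 - 4) - 7 ≡ 9. → (4, 9)
5P: (4, 9) + (9, 8). λ = (8 - 9)/(9 - 4) ≡ 10/5 mod 11. 5⁻¹ ≡ 9 (mod 11) since 5·9 = 45 ≡ 1, so λ ≡ 2.
  x = λ² - 4 - 9 = 4 - 13 ≡ 2; y = λ·(4 - 2) - 9 ≡ 6. → (2, 6)
6P: (2, 6) + (9, 8). λ = (8 - 6)/(9 - 2) ≡ 2/7 mod 11. 7⁻¹ ≡ 8 (mod 11), so λ ≡ 5.
  x = λ² - 2 - 9 = 25 - 11 ≡ 3; y = λ·(2 - 3) - 6 ≡ 0. → (3, 0)
7P: (3, 0) + (9, 8). λ = (8 - 0)/(9 - 3) ≡ 8/6 mod 11. 6⁻¹ ≡ 2 (mod 11), so λ ≡ 5.
  x = λ² - 3 - 9 = 25 - 12 ≡ 2; y = λ·(3 - 2) - 0 ≡ 5. → (2, 5)
8P: (2, 5) + (9, 8). λ = (8 - 5)/(9 - 2) ≡ 3/7 mod 11. 7⁻¹ ≡ 8 (mod 11) since 7·8 = 56 ≡ 1, so λ ≡ 2.
  x = λ² - 2 - 9 = 4 - 11 ≡ 4; y = λ·(2 - 4) - 5 ≡ 2. → (4, 2)
9P: (4, 2) + (9, 8). λ = (8 - 2)/(9 - 4) ≡ 6/5 mod 11. 5⁻¹ ≡ 9 (mod 11) since 5·9 = 45 ≡ 1, so λ ≡ 10.
  x = λ² - 4 - 9 = 100 - 13 ≡ 10; y = λ·(4 - 10) - 2 ≡ 4. → (10, 4)
10P: (10, 4) + (9, 8). λ = (8 - 4)/(9 - 10) ≡ 4/10 mod 11. 10⁻¹ ≡ 10 (mod 11), so λ ≡ 7.
  x = λ² - 10 - 9 = 49 - 19 ≡ 8; y = λ·(10 - 8) - 4 ≡ 10. → (8, 10)
11P: (8, 10) + (9, 8). λ = (8 - 10)/(9 - 8) ≡ 9/1 mod 11. 1⁻¹ ≡ 1 (mod 11), so λ ≡ 9.
  x = λ² - 8 - 9 = 81 - 17 ≡ 9; y = λ·(8 - 9) - 10 ≡ 3. → (9, 3)
12P: (9, 3) + (9, 8): same x and y₁ ≡ -y₂, so the sum is ∞.
12P = ∞, so the order is 12.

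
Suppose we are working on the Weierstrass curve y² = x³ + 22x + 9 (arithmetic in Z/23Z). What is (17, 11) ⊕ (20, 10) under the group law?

(17, 11) + (20, 10). λ = (10 - 11)/(20 - 17) ≡ 22/3 mod 23. 3⁻¹ ≡ 8 (mod 23) since 3·8 = 24 ≡ 1, so λ ≡ 15.
  x = λ² - 17 - 20 = 225 - 37 ≡ 4; y = λ·(17 - 4) - 11 ≡ 0. → (4, 0)

(4, 0)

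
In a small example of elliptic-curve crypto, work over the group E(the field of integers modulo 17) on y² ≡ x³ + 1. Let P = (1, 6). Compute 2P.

tangent at (1, 6): λ = (3·1² + 0)/(2·6) ≡ 3/12. 12⁻¹ ≡ 10 (mod 17) since 12·10 = 120 ≡ 1, so λ ≡ 3·10 ≡ 13.
  x = λ² - 1 - 1 = 169 - 2 ≡ 14; y = λ·(1 - 14) - 6 ≡ 12. → (14, 12)

(14, 12)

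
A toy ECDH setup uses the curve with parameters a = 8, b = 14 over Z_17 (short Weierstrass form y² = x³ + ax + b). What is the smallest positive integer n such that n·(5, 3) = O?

11

2P: tangent at (5, 3): λ = (3·5² + 8)/(2·3) ≡ 15/6. 6⁻¹ ≡ 3 (mod 17) since 6·3 = 18 ≡ 1, so λ ≡ 15·3 ≡ 11.
  x = λ² - 5 - 5 = 121 - 10 ≡ 9; y = λ·(5 - 9) - 3 ≡ 4. → (9, 4)
3P: (9, 4) + (5, 3). λ = (3 - 4)/(5 - 9) ≡ 16/13 mod 17. 13⁻¹ ≡ 4 (mod 17), so λ ≡ 13.
  x = λ² - 9 - 5 = 169 - 14 ≡ 2; y = λ·(9 - 2) - 4 ≡ 2. → (2, 2)
4P: (2, 2) + (5, 3). λ = (3 - 2)/(5 - 2) ≡ 1/3 mod 17. 3⁻¹ ≡ 6 (mod 17) since 3·6 = 18 ≡ 1, so λ ≡ 6.
  x = λ² - 2 - 5 = 36 - 7 ≡ 12; y = λ·(2 - 12) - 2 ≡ 6. → (12, 6)
5P: (12, 6) + (5, 3). λ = (3 - 6)/(5 - 12) ≡ 14/10 mod 17. 10⁻¹ ≡ 12 (mod 17) since 10·12 = 120 ≡ 1, so λ ≡ 15.
  x = λ² - 12 - 5 = 225 - 17 ≡ 4; y = λ·(12 - 4) - 6 ≡ 12. → (4, 12)
6P: (4, 12) + (5, 3). λ = (3 - 12)/(5 - 4) ≡ 8/1 mod 17. 1⁻¹ ≡ 1 (mod 17) since 1·1 = 1 ≡ 1, so λ ≡ 8.
  x = λ² - 4 - 5 = 64 - 9 ≡ 4; y = λ·(4 - 4) - 12 ≡ 5. → (4, 5)
7P: (4, 5) + (5, 3). λ = (3 - 5)/(5 - 4) ≡ 15/1 mod 17. 1⁻¹ ≡ 1 (mod 17) since 1·1 = 1 ≡ 1, so λ ≡ 15.
  x = λ² - 4 - 5 = 225 - 9 ≡ 12; y = λ·(4 - 12) - 5 ≡ 11. → (12, 11)
8P: (12, 11) + (5, 3). λ = (3 - 11)/(5 - 12) ≡ 9/10 mod 17. 10⁻¹ ≡ 12 (mod 17), so λ ≡ 6.
  x = λ² - 12 - 5 = 36 - 17 ≡ 2; y = λ·(12 - 2) - 11 ≡ 15. → (2, 15)
9P: (2, 15) + (5, 3). λ = (3 - 15)/(5 - 2) ≡ 5/3 mod 17. 3⁻¹ ≡ 6 (mod 17) since 3·6 = 18 ≡ 1, so λ ≡ 13.
  x = λ² - 2 - 5 = 169 - 7 ≡ 9; y = λ·(2 - 9) - 15 ≡ 13. → (9, 13)
10P: (9, 13) + (5, 3). λ = (3 - 13)/(5 - 9) ≡ 7/13 mod 17. 13⁻¹ ≡ 4 (mod 17) since 13·4 = 52 ≡ 1, so λ ≡ 11.
  x = λ² - 9 - 5 = 121 - 14 ≡ 5; y = λ·(9 - 5) - 13 ≡ 14. → (5, 14)
11P: (5, 14) + (5, 3): same x and y₁ ≡ -y₂, so the sum is O.
11P = O, so the order is 11.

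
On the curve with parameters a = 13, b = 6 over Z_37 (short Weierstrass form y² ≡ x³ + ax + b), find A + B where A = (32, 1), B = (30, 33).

(9, 1)

(32, 1) + (30, 33). λ = (33 - 1)/(30 - 32) ≡ 32/35 mod 37. 35⁻¹ ≡ 18 (mod 37) since 35·18 = 630 ≡ 1, so λ ≡ 21.
  x = λ² - 32 - 30 = 441 - 62 ≡ 9; y = λ·(32 - 9) - 1 ≡ 1. → (9, 1)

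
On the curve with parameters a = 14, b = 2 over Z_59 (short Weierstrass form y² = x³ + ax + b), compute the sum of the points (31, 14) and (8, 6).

(31, 14) + (8, 6). λ = (6 - 14)/(8 - 31) ≡ 51/36 mod 59. 36⁻¹ ≡ 41 (mod 59) since 36·41 = 1476 ≡ 1, so λ ≡ 26.
  x = λ² - 31 - 8 = 676 - 39 ≡ 47; y = λ·(31 - 47) - 14 ≡ 42. → (47, 42)

(47, 42)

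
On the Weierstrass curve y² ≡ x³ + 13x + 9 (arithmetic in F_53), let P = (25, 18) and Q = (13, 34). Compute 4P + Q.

(29, 17)

First 4P:
Repeated addition: build up to 4P.
2P: tangent at (25, 18): λ = (3·25² + 13)/(2·18) ≡ 33/36. 36⁻¹ ≡ 28 (mod 53) since 36·28 = 1008 ≡ 1, so λ ≡ 33·28 ≡ 23.
  x = λ² - 25 - 25 = 529 - 50 ≡ 2; y = λ·(25 - 2) - 18 ≡ 34. → (2, 34)
3P: (2, 34) + (25, 18). λ = (18 - 34)/(25 - 2) ≡ 37/23 mod 53. 23⁻¹ ≡ 30 (mod 53), so λ ≡ 50.
  x = λ² - 2 - 25 = 2500 - 27 ≡ 35; y = λ·(2 - 35) - 34 ≡ 12. → (35, 12)
4P: (35, 12) + (25, 18). λ = (18 - 12)/(25 - 35) ≡ 6/43 mod 53. 43⁻¹ ≡ 37 (mod 53), so λ ≡ 10.
  x = λ² - 35 - 25 = 100 - 60 ≡ 40; y = λ·(35 - 40) - 12 ≡ 44. → (40, 44)
4P = (40, 44).
Finally 4P + Q:
(40, 44) + (13, 34). λ = (34 - 44)/(13 - 40) ≡ 43/26 mod 53. 26⁻¹ ≡ 51 (mod 53), so λ ≡ 20.
  x = λ² - 40 - 13 = 400 - 53 ≡ 29; y = λ·(40 - 29) - 44 ≡ 17. → (29, 17)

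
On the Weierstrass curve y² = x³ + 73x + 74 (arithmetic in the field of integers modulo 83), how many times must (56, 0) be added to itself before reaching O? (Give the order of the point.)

2P: (56, 0) + (56, 0): same x and y₁ ≡ -y₂, so the sum is O.
2P = O, so the order is 2.

2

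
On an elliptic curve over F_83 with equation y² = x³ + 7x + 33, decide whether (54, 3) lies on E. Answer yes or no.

y² = 3² ≡ 9; x³ + 7x + 33 = 157875 ≡ 9 (mod 83). 9 = 9.

yes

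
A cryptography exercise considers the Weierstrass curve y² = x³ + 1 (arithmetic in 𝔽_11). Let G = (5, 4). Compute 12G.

O

Repeated addition: build up to 12G.
2G: tangent at (5, 4): λ = (3·5² + 0)/(2·4) ≡ 9/8. 8⁻¹ ≡ 7 (mod 11) since 8·7 = 56 ≡ 1, so λ ≡ 9·7 ≡ 8.
  x = λ² - 5 - 5 = 64 - 10 ≡ 10; y = λ·(5 - 10) - 4 ≡ 0. → (10, 0)
3G: (10, 0) + (5, 4). λ = (4 - 0)/(5 - 10) ≡ 4/6 mod 11. 6⁻¹ ≡ 2 (mod 11) since 6·2 = 12 ≡ 1, so λ ≡ 8.
  x = λ² - 10 - 5 = 64 - 15 ≡ 5; y = λ·(10 - 5) - 0 ≡ 7. → (5, 7)
4G: (5, 7) + (5, 4): same x and y₁ ≡ -y₂, so the sum is ∞.
5G: ∞ + (5, 4) = (5, 4) (identity).
6G: tangent at (5, 4): λ = (3·5² + 0)/(2·4) ≡ 9/8. 8⁻¹ ≡ 7 (mod 11), so λ ≡ 9·7 ≡ 8.
  x = λ² - 5 - 5 = 64 - 10 ≡ 10; y = λ·(5 - 10) - 4 ≡ 0. → (10, 0)
7G: (10, 0) + (5, 4). λ = (4 - 0)/(5 - 10) ≡ 4/6 mod 11. 6⁻¹ ≡ 2 (mod 11), so λ ≡ 8.
  x = λ² - 10 - 5 = 64 - 15 ≡ 5; y = λ·(10 - 5) - 0 ≡ 7. → (5, 7)
8G: (5, 7) + (5, 4): same x and y₁ ≡ -y₂, so the sum is ∞.
9G: ∞ + (5, 4) = (5, 4) (identity).
10G: tangent at (5, 4): λ = (3·5² + 0)/(2·4) ≡ 9/8. 8⁻¹ ≡ 7 (mod 11) since 8·7 = 56 ≡ 1, so λ ≡ 9·7 ≡ 8.
  x = λ² - 5 - 5 = 64 - 10 ≡ 10; y = λ·(5 - 10) - 4 ≡ 0. → (10, 0)
11G: (10, 0) + (5, 4). λ = (4 - 0)/(5 - 10) ≡ 4/6 mod 11. 6⁻¹ ≡ 2 (mod 11), so λ ≡ 8.
  x = λ² - 10 - 5 = 64 - 15 ≡ 5; y = λ·(10 - 5) - 0 ≡ 7. → (5, 7)
12G: (5, 7) + (5, 4): same x and y₁ ≡ -y₂, so the sum is ∞.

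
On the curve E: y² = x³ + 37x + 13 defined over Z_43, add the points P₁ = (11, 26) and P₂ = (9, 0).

(11, 26) + (9, 0). λ = (0 - 26)/(9 - 11) ≡ 17/41 mod 43. 41⁻¹ ≡ 21 (mod 43), so λ ≡ 13.
  x = λ² - 11 - 9 = 169 - 20 ≡ 20; y = λ·(11 - 20) - 26 ≡ 29. → (20, 29)

(20, 29)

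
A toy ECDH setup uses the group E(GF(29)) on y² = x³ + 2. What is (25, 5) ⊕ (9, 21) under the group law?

(25, 24)

(25, 5) + (9, 21). λ = (21 - 5)/(9 - 25) ≡ 16/13 mod 29. 13⁻¹ ≡ 9 (mod 29), so λ ≡ 28.
  x = λ² - 25 - 9 = 784 - 34 ≡ 25; y = λ·(25 - 25) - 5 ≡ 24. → (25, 24)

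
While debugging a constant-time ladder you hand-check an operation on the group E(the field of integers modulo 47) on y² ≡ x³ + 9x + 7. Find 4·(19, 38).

(6, 18)

Write G = (19, 38).
Double-and-add on 4 = (100)₂. Start with G = (19, 38) for the leading 1-bit.
double: tangent at (19, 38): λ = (3·19² + 9)/(2·38) ≡ 11/29. 29⁻¹ ≡ 13 (mod 47) since 29·13 = 377 ≡ 1, so λ ≡ 11·13 ≡ 2.
  x = λ² - 19 - 19 = 4 - 38 ≡ 13; y = λ·(19 - 13) - 38 ≡ 21. → (13, 21)
double: tangent at (13, 21): λ = (3·13² + 9)/(2·21) ≡ 46/42. 42⁻¹ ≡ 28 (mod 47) since 42·28 = 1176 ≡ 1, so λ ≡ 46·28 ≡ 19.
  x = λ² - 13 - 13 = 361 - 26 ≡ 6; y = λ·(13 - 6) - 21 ≡ 18. → (6, 18)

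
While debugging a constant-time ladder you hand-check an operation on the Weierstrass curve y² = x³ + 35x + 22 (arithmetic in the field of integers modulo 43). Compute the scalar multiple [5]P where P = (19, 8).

(38, 18)

Double-and-add on 5 = (101)₂. Start with P = (19, 8) for the leading 1-bit.
double: tangent at (19, 8): λ = (3·19² + 35)/(2·8) ≡ 0/16. 16⁻¹ ≡ 35 (mod 43) since 16·35 = 560 ≡ 1, so λ ≡ 0·35 ≡ 0.
  x = λ² - 19 - 19 = 0 - 38 ≡ 5; y = λ·(19 - 5) - 8 ≡ 35. → (5, 35)
double: tangent at (5, 35): λ = (3·5² + 35)/(2·35) ≡ 24/27. 27⁻¹ ≡ 8 (mod 43), so λ ≡ 24·8 ≡ 20.
  x = λ² - 5 - 5 = 400 - 10 ≡ 3; y = λ·(5 - 3) - 35 ≡ 5. → (3, 5)
add P: (3, 5) + (19, 8). λ = (8 - 5)/(19 - 3) ≡ 3/16 mod 43. 16⁻¹ ≡ 35 (mod 43), so λ ≡ 19.
  x = λ² - 3 - 19 = 361 - 22 ≡ 38; y = λ·(3 - 38) - 5 ≡ 18. → (38, 18)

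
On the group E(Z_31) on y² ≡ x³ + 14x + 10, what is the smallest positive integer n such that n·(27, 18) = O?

2P: tangent at (27, 18): λ = (3·27² + 14)/(2·18) ≡ 0/5. 5⁻¹ ≡ 25 (mod 31), so λ ≡ 0·25 ≡ 0.
  x = λ² - 27 - 27 = 0 - 54 ≡ 8; y = λ·(27 - 8) - 18 ≡ 13. → (8, 13)
3P: (8, 13) + (27, 18). λ = (18 - 13)/(27 - 8) ≡ 5/19 mod 31. 19⁻¹ ≡ 18 (mod 31), so λ ≡ 28.
  x = λ² - 8 - 27 = 784 - 35 ≡ 5; y = λ·(8 - 5) - 13 ≡ 9. → (5, 9)
4P: (5, 9) + (27, 18). λ = (18 - 9)/(27 - 5) ≡ 9/22 mod 31. 22⁻¹ ≡ 24 (mod 31), so λ ≡ 30.
  x = λ² - 5 - 27 = 900 - 32 ≡ 0; y = λ·(5 - 0) - 9 ≡ 17. → (0, 17)
5P: (0, 17) + (27, 18). λ = (18 - 17)/(27 - 0) ≡ 1/27 mod 31. 27⁻¹ ≡ 23 (mod 31) since 27·23 = 621 ≡ 1, so λ ≡ 23.
  x = λ² - 0 - 27 = 529 - 27 ≡ 6; y = λ·(0 - 6) - 17 ≡ 0. → (6, 0)
6P: (6, 0) + (27, 18). λ = (18 - 0)/(27 - 6) ≡ 18/21 mod 31. 21⁻¹ ≡ 3 (mod 31), so λ ≡ 23.
  x = λ² - 6 - 27 = 529 - 33 ≡ 0; y = λ·(6 - 0) - 0 ≡ 14. → (0, 14)
7P: (0, 14) + (27, 18). λ = (18 - 14)/(27 - 0) ≡ 4/27 mod 31. 27⁻¹ ≡ 23 (mod 31), so λ ≡ 30.
  x = λ² - 0 - 27 = 900 - 27 ≡ 5; y = λ·(0 - 5) - 14 ≡ 22. → (5, 22)
8P: (5, 22) + (27, 18). λ = (18 - 22)/(27 - 5) ≡ 27/22 mod 31. 22⁻¹ ≡ 24 (mod 31) since 22·24 = 528 ≡ 1, so λ ≡ 28.
  x = λ² - 5 - 27 = 784 - 32 ≡ 8; y = λ·(5 - 8) - 22 ≡ 18. → (8, 18)
9P: (8, 18) + (27, 18). λ = (18 - 18)/(27 - 8) ≡ 0/19 mod 31. 19⁻¹ ≡ 18 (mod 31) since 19·18 = 342 ≡ 1, so λ ≡ 0.
  x = λ² - 8 - 27 = 0 - 35 ≡ 27; y = λ·(8 - 27) - 18 ≡ 13. → (27, 13)
10P: (27, 13) + (27, 18): same x and y₁ ≡ -y₂, so the sum is O.
10P = O, so the order is 10.

10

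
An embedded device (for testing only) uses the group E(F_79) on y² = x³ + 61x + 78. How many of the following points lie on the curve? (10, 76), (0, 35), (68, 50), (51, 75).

1

(10, 76): 76² ≡ 9, rhs ≡ 29 → off.
(0, 35): 35² ≡ 40, rhs ≡ 78 → off.
(68, 50): 50² ≡ 51, rhs ≡ 51 → on.
(51, 75): 75² ≡ 16, rhs ≡ 39 → off.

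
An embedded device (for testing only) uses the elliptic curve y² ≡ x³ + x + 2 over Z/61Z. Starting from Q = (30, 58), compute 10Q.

Double-and-add on 10 = (1010)₂. Start with Q = (30, 58) for the leading 1-bit.
double: tangent at (30, 58): λ = (3·30² + 1)/(2·58) ≡ 17/55. 55⁻¹ ≡ 10 (mod 61) since 55·10 = 550 ≡ 1, so λ ≡ 17·10 ≡ 48.
  x = λ² - 30 - 30 = 2304 - 60 ≡ 48; y = λ·(30 - 48) - 58 ≡ 54. → (48, 54)
double: tangent at (48, 54): λ = (3·48² + 1)/(2·54) ≡ 20/47. 47⁻¹ ≡ 13 (mod 61), so λ ≡ 20·13 ≡ 16.
  x = λ² - 48 - 48 = 256 - 96 ≡ 38; y = λ·(48 - 38) - 54 ≡ 45. → (38, 45)
add Q: (38, 45) + (30, 58). λ = (58 - 45)/(30 - 38) ≡ 13/53 mod 61. 53⁻¹ ≡ 38 (mod 61) since 53·38 = 2014 ≡ 1, so λ ≡ 6.
  x = λ² - 38 - 30 = 36 - 68 ≡ 29; y = λ·(38 - 29) - 45 ≡ 9. → (29, 9)
double: tangent at (29, 9): λ = (3·29² + 1)/(2·9) ≡ 23/18. 18⁻¹ ≡ 17 (mod 61), so λ ≡ 23·17 ≡ 25.
  x = λ² - 29 - 29 = 625 - 58 ≡ 18; y = λ·(29 - 18) - 9 ≡ 22. → (18, 22)

(18, 22)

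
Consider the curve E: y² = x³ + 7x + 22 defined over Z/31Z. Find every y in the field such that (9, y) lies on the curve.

15, 16

x³ + 7x + 22 = 814 ≡ 8 (mod 31).
Square roots of 8 mod 31: 15 and 16 (since 15² = 225 ≡ 8).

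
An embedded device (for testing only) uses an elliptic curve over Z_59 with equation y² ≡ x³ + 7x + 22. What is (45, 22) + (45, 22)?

(15, 27)

tangent at (45, 22): λ = (3·45² + 7)/(2·22) ≡ 5/44. 44⁻¹ ≡ 55 (mod 59), so λ ≡ 5·55 ≡ 39.
  x = λ² - 45 - 45 = 1521 - 90 ≡ 15; y = λ·(45 - 15) - 22 ≡ 27. → (15, 27)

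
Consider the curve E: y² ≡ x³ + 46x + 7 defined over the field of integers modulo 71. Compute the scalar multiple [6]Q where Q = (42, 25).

Repeated addition: build up to 6Q.
2Q: tangent at (42, 25): λ = (3·42² + 46)/(2·25) ≡ 13/50. 50⁻¹ ≡ 27 (mod 71), so λ ≡ 13·27 ≡ 67.
  x = λ² - 42 - 42 = 4489 - 84 ≡ 3; y = λ·(42 - 3) - 25 ≡ 32. → (3, 32)
3Q: (3, 32) + (42, 25). λ = (25 - 32)/(42 - 3) ≡ 64/39 mod 71. 39⁻¹ ≡ 51 (mod 71), so λ ≡ 69.
  x = λ² - 3 - 42 = 4761 - 45 ≡ 30; y = λ·(3 - 30) - 32 ≡ 22. → (30, 22)
4Q: (30, 22) + (42, 25). λ = (25 - 22)/(42 - 30) ≡ 3/12 mod 71. 12⁻¹ ≡ 6 (mod 71) since 12·6 = 72 ≡ 1, so λ ≡ 18.
  x = λ² - 30 - 42 = 324 - 72 ≡ 39; y = λ·(30 - 39) - 22 ≡ 29. → (39, 29)
5Q: (39, 29) + (42, 25). λ = (25 - 29)/(42 - 39) ≡ 67/3 mod 71. 3⁻¹ ≡ 24 (mod 71) since 3·24 = 72 ≡ 1, so λ ≡ 46.
  x = λ² - 39 - 42 = 2116 - 81 ≡ 47; y = λ·(39 - 47) - 29 ≡ 29. → (47, 29)
6Q: (47, 29) + (42, 25). λ = (25 - 29)/(42 - 47) ≡ 67/66 mod 71. 66⁻¹ ≡ 14 (mod 71), so λ ≡ 15.
  x = λ² - 47 - 42 = 225 - 89 ≡ 65; y = λ·(47 - 65) - 29 ≡ 56. → (65, 56)

(65, 56)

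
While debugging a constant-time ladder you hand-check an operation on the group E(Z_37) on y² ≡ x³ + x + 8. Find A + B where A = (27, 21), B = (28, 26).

(27, 21) + (28, 26). λ = (26 - 21)/(28 - 27) ≡ 5/1 mod 37. 1⁻¹ ≡ 1 (mod 37), so λ ≡ 5.
  x = λ² - 27 - 28 = 25 - 55 ≡ 7; y = λ·(27 - 7) - 21 ≡ 5. → (7, 5)

(7, 5)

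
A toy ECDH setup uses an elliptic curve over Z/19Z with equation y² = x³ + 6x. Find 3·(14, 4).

(14, 15)

Write P = (14, 4).
Repeated addition: build up to 3P.
2P: tangent at (14, 4): λ = (3·14² + 6)/(2·4) ≡ 5/8. 8⁻¹ ≡ 12 (mod 19), so λ ≡ 5·12 ≡ 3.
  x = λ² - 14 - 14 = 9 - 28 ≡ 0; y = λ·(14 - 0) - 4 ≡ 0. → (0, 0)
3P: (0, 0) + (14, 4). λ = (4 - 0)/(14 - 0) ≡ 4/14 mod 19. 14⁻¹ ≡ 15 (mod 19), so λ ≡ 3.
  x = λ² - 0 - 14 = 9 - 14 ≡ 14; y = λ·(0 - 14) - 0 ≡ 15. → (14, 15)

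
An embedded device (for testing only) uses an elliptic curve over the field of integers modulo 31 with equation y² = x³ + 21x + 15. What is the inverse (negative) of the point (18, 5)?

-(18, 5) = (18, -5 mod 31) = (18, 26).

(18, 26)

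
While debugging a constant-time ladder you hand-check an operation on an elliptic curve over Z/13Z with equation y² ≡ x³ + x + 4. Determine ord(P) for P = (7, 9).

7

2P: tangent at (7, 9): λ = (3·7² + 1)/(2·9) ≡ 5/5. 5⁻¹ ≡ 8 (mod 13), so λ ≡ 5·8 ≡ 1.
  x = λ² - 7 - 7 = 1 - 14 ≡ 0; y = λ·(7 - 0) - 9 ≡ 11. → (0, 11)
3P: (0, 11) + (7, 9). λ = (9 - 11)/(7 - 0) ≡ 11/7 mod 13. 7⁻¹ ≡ 2 (mod 13), so λ ≡ 9.
  x = λ² - 0 - 7 = 81 - 7 ≡ 9; y = λ·(0 - 9) - 11 ≡ 12. → (9, 12)
4P: (9, 12) + (7, 9). λ = (9 - 12)/(7 - 9) ≡ 10/11 mod 13. 11⁻¹ ≡ 6 (mod 13), so λ ≡ 8.
  x = λ² - 9 - 7 = 64 - 16 ≡ 9; y = λ·(9 - 9) - 12 ≡ 1. → (9, 1)
5P: (9, 1) + (7, 9). λ = (9 - 1)/(7 - 9) ≡ 8/11 mod 13. 11⁻¹ ≡ 6 (mod 13), so λ ≡ 9.
  x = λ² - 9 - 7 = 81 - 16 ≡ 0; y = λ·(9 - 0) - 1 ≡ 2. → (0, 2)
6P: (0, 2) + (7, 9). λ = (9 - 2)/(7 - 0) ≡ 7/7 mod 13. 7⁻¹ ≡ 2 (mod 13), so λ ≡ 1.
  x = λ² - 0 - 7 = 1 - 7 ≡ 7; y = λ·(0 - 7) - 2 ≡ 4. → (7, 4)
7P: (7, 4) + (7, 9): same x and y₁ ≡ -y₂, so the sum is 𝒪.
7P = 𝒪, so the order is 7.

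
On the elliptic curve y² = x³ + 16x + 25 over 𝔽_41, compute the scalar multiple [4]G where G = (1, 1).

Repeated addition: build up to 4G.
2G: tangent at (1, 1): λ = (3·1² + 16)/(2·1) ≡ 19/2. 2⁻¹ ≡ 21 (mod 41) since 2·21 = 42 ≡ 1, so λ ≡ 19·21 ≡ 30.
  x = λ² - 1 - 1 = 900 - 2 ≡ 37; y = λ·(1 - 37) - 1 ≡ 26. → (37, 26)
3G: (37, 26) + (1, 1). λ = (1 - 26)/(1 - 37) ≡ 16/5 mod 41. 5⁻¹ ≡ 33 (mod 41) since 5·33 = 165 ≡ 1, so λ ≡ 36.
  x = λ² - 37 - 1 = 1296 - 38 ≡ 28; y = λ·(37 - 28) - 26 ≡ 11. → (28, 11)
4G: (28, 11) + (1, 1). λ = (1 - 11)/(1 - 28) ≡ 31/14 mod 41. 14⁻¹ ≡ 3 (mod 41), so λ ≡ 11.
  x = λ² - 28 - 1 = 121 - 29 ≡ 10; y = λ·(28 - 10) - 11 ≡ 23. → (10, 23)

(10, 23)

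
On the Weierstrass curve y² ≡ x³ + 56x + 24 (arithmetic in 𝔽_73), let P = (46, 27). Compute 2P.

(27, 66)

tangent at (46, 27): λ = (3·46² + 56)/(2·27) ≡ 53/54. 54⁻¹ ≡ 23 (mod 73) since 54·23 = 1242 ≡ 1, so λ ≡ 53·23 ≡ 51.
  x = λ² - 46 - 46 = 2601 - 92 ≡ 27; y = λ·(46 - 27) - 27 ≡ 66. → (27, 66)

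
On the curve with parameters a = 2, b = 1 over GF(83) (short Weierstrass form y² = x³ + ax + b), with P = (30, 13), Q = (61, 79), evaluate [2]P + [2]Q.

First 2P:
Repeated addition: build up to 2P.
2P: tangent at (30, 13): λ = (3·30² + 2)/(2·13) ≡ 46/26. 26⁻¹ ≡ 16 (mod 83), so λ ≡ 46·16 ≡ 72.
  x = λ² - 30 - 30 = 5184 - 60 ≡ 61; y = λ·(30 - 61) - 13 ≡ 79. → (61, 79)
2P = (61, 79).
Next 2Q:
Repeated addition: build up to 2Q.
2Q: tangent at (61, 79): λ = (3·61² + 2)/(2·79) ≡ 43/75. 75⁻¹ ≡ 31 (mod 83) since 75·31 = 2325 ≡ 1, so λ ≡ 43·31 ≡ 5.
  x = λ² - 61 - 61 = 25 - 122 ≡ 69; y = λ·(61 - 69) - 79 ≡ 47. → (69, 47)
2Q = (69, 47).
Finally 2P + 2Q:
(61, 79) + (69, 47). λ = (47 - 79)/(69 - 61) ≡ 51/8 mod 83. 8⁻¹ ≡ 52 (mod 83), so λ ≡ 79.
  x = λ² - 61 - 69 = 6241 - 130 ≡ 52; y = λ·(61 - 52) - 79 ≡ 51. → (52, 51)

(52, 51)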